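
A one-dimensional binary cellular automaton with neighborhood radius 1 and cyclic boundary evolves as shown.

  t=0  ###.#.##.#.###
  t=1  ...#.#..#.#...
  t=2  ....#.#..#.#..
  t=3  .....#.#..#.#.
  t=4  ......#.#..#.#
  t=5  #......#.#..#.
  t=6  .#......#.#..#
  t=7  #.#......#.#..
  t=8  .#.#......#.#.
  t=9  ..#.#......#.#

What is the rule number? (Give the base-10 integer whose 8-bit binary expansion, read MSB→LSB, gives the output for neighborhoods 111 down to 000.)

48

  ###|.  b7=0 t=0,i=0
  ##.|.  b6=0 t=0,i=2
  #.#|#  b5=1 t=0,i=3
  #..|#  b4=1 t=1,i=6
  .##|.  b3=0 t=0,i=6
  .#.|.  b2=0 t=0,i=4
  ..#|.  b1=0 t=1,i=2
  ...|.  b0=0 t=1,i=0
  bits 00110000 = 48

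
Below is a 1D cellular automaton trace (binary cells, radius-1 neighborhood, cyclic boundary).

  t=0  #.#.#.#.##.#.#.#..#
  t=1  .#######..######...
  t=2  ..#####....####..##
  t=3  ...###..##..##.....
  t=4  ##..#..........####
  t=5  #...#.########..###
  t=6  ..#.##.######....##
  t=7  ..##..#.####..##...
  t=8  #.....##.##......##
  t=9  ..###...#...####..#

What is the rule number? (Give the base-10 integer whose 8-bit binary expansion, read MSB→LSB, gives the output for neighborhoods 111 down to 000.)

  [7] ### => #  t=1,i=2
  [6] ##. => .  t=0,i=0
  [5] #.# => #  t=0,i=1
  [4] #.. => .  t=0,i=16
  [3] .## => .  t=0,i=8
  [2] .#. => #  t=0,i=2
  [1] ..# => .  t=0,i=17
  [0] ... => #  t=1,i=17
  bits 10100101 = 165

165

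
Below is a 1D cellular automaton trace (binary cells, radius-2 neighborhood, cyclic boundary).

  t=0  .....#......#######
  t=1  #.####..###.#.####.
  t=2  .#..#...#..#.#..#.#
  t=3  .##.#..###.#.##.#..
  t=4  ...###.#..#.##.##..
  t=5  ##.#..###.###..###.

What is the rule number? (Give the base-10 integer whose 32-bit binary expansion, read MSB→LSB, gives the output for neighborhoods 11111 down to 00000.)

  [31] ##### => #  t=0,i=14
  [30] ####. => #  t=0,i=17
  [29] ###.# => .  t=1,i=10
  [28] ###.. => .  t=0,i=18
  [27] ##.## => .  t=4,i=14
  [26] ##.#. => #  t=1,i=11
  [25] ##..# => .  t=1,i=6
  [24] ##... => #  t=0,i=0
  [23] #.### => .  t=1,i=2
  [22] #.##. => #  t=3,i=13
  [21] #.#.# => .  t=1,i=0
  [20] #.#.. => #  t=2,i=1
  [19] #..## => .  t=1,i=7
  [18] #..#. => .  t=2,i=3
  [17] #...# => .  t=2,i=6
  [16] #.... => .  t=0,i=1
  [15] .#### => .  t=0,i=13
  [14] .###. => .  t=1,i=9
  [13] .##.# => .  t=3,i=2
  [12] .##.. => #  t=4,i=16
  [11] .#.## => #  t=1,i=1
  [10] .#.#. => .  t=2,i=0
  [9] .#..# => #  t=2,i=2
  [8] .#... => .  t=0,i=6
  [7] ..### => #  t=0,i=12
  [6] ..##. => .  t=3,i=1
  [5] ..#.# => #  t=2,i=11
  [4] ..#.. => #  t=0,i=5
  [3] ...## => .  t=0,i=11
  [2] ...#. => #  t=0,i=4
  [1] ....# => #  t=0,i=3
  [0] ..... => #  t=0,i=2
  bits 11000101010100000001101010110111 = 3310361271

3310361271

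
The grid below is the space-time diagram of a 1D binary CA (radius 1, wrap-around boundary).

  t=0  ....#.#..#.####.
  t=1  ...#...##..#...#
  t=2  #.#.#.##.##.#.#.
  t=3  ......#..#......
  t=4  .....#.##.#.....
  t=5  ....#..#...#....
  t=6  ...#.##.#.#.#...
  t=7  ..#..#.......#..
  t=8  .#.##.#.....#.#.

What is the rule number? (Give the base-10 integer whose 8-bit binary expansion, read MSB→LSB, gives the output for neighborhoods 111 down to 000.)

  [7] ### => .  t=0,i=12
  [6] ##. => .  t=0,i=14
  [5] #.# => .  t=0,i=5
  [4] #.. => #  t=0,i=7
  [3] .## => #  t=0,i=11
  [2] .#. => .  t=0,i=4
  [1] ..# => #  t=0,i=3
  [0] ... => .  t=0,i=0
  bits 00011010 = 26

26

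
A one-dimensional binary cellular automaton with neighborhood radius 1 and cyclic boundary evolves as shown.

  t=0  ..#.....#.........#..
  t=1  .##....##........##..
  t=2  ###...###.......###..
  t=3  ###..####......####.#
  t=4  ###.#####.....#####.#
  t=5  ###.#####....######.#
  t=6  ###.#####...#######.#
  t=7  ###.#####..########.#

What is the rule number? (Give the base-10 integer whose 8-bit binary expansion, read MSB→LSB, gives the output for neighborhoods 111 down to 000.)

206

  ###|#  b7=1 t=2,i=1
  ##.|#  b6=1 t=1,i=2
  #.#|.  b5=0 t=3,i=19
  #..|.  b4=0 t=0,i=3
  .##|#  b3=1 t=1,i=1
  .#.|#  b2=1 t=0,i=2
  ..#|#  b1=1 t=0,i=1
  ...|.  b0=0 t=0,i=0
  bits 11001110 = 206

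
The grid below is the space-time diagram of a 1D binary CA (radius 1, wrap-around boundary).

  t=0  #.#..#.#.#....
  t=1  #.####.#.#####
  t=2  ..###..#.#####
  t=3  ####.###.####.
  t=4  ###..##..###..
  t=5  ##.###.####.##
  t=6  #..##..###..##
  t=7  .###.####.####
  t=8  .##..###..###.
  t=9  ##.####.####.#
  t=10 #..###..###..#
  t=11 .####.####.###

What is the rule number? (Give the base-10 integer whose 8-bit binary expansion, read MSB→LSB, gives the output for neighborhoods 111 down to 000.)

159

  ### -> #   bit 7 = 1  t=1,i=3
  ##. -> .   bit 6 = 0  t=1,i=0
  #.# -> .   bit 5 = 0  t=0,i=1
  #.. -> #   bit 4 = 1  t=0,i=3
  .## -> #   bit 3 = 1  t=1,i=2
  .#. -> #   bit 2 = 1  t=0,i=0
  ..# -> #   bit 1 = 1  t=0,i=4
  ... -> #   bit 0 = 1  t=0,i=11
  bits 10011111 = 159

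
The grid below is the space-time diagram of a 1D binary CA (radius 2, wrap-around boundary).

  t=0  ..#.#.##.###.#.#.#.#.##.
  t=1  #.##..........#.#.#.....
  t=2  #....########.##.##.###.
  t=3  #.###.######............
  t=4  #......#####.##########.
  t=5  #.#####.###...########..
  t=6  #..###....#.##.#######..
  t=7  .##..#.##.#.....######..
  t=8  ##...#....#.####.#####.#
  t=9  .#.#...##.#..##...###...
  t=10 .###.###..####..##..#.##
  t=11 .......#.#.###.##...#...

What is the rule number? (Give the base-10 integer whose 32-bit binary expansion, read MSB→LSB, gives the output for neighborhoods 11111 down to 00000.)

3491464811

  ##### -> #   bit 31 = 1  t=2,i=7
  ####. -> #   bit 30 = 1  t=2,i=11
  ###.# -> .   bit 29 = 0  t=0,i=11
  ###.. -> #   bit 28 = 1  t=3,i=11
  ##.## -> .   bit 27 = 0  t=0,i=8
  ##.#. -> .   bit 26 = 0  t=0,i=12
  ##..# -> .   bit 25 = 0  t=5,i=22
  ##... -> .   bit 24 = 0  t=0,i=23
  #.### -> .   bit 23 = 0  t=0,i=9
  #.##. -> .   bit 22 = 0  t=0,i=6
  #.#.# -> .   bit 21 = 0  t=0,i=4
  #.#.. -> #   bit 20 = 1  t=1,i=18
  #..## -> #   bit 19 = 1  t=6,i=2
  #..#. -> .   bit 18 = 0  t=5,i=23
  #...# -> #   bit 17 = 1  t=0,i=0
  #.... -> #   bit 16 = 1  t=1,i=5
  .#### -> #   bit 15 = 1  t=2,i=6
  .###. -> .   bit 14 = 0  t=0,i=10
  .##.# -> .   bit 13 = 0  t=0,i=7
  .##.. -> .   bit 12 = 0  t=0,i=22
  .#.## -> .   bit 11 = 0  t=0,i=5
  .#.#. -> #   bit 10 = 1  t=0,i=3
  .#..# -> #   bit 9 = 1  t=6,i=1
  .#... -> .   bit 8 = 0  t=1,i=19
  ..### -> .   bit 7 = 0  t=2,i=5
  ..##. -> #   bit 6 = 1  t=7,i=1
  ..#.# -> #   bit 5 = 1  t=0,i=2
  ..#.. -> .   bit 4 = 0  t=6,i=0
  ...## -> #   bit 3 = 1  t=2,i=4
  ...#. -> .   bit 2 = 0  t=0,i=1
  ....# -> #   bit 1 = 1  t=1,i=12
  ..... -> #   bit 0 = 1  t=1,i=6
  bits 11010000000110111000011001101011 = 3491464811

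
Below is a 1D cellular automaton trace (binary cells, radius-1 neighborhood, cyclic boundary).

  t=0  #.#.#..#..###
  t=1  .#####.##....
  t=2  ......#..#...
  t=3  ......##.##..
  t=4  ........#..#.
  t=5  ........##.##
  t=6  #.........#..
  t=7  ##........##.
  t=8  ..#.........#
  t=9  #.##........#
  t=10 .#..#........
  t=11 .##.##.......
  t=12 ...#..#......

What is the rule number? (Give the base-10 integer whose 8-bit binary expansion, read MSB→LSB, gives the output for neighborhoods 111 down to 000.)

52

  [7] ### => .  t=0,i=11
  [6] ##. => .  t=0,i=0
  [5] #.# => #  t=0,i=1
  [4] #.. => #  t=0,i=5
  [3] .## => .  t=0,i=10
  [2] .#. => #  t=0,i=2
  [1] ..# => .  t=0,i=6
  [0] ... => .  t=1,i=10
  bits 00110100 = 52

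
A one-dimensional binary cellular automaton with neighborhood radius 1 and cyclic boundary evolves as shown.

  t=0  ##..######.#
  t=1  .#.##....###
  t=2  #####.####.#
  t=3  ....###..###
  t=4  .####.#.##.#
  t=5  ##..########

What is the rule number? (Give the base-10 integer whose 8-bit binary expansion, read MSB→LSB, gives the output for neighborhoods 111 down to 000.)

  ### -> .   bit 7 = 0  t=0,i=0
  ##. -> #   bit 6 = 1  t=0,i=1
  #.# -> #   bit 5 = 1  t=0,i=10
  #.. -> .   bit 4 = 0  t=0,i=2
  .## -> #   bit 3 = 1  t=0,i=4
  .#. -> #   bit 2 = 1  t=1,i=1
  ..# -> #   bit 1 = 1  t=0,i=3
  ... -> #   bit 0 = 1  t=1,i=6
  bits 01101111 = 111

111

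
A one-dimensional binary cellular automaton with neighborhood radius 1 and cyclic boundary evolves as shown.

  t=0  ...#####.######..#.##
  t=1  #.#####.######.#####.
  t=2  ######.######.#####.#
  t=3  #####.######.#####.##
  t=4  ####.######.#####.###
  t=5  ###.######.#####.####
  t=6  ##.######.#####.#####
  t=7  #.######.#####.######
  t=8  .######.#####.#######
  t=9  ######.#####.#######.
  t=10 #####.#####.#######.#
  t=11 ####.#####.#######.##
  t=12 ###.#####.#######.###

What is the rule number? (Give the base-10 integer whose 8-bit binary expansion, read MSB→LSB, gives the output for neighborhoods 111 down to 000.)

  ### -> #   bit 7 = 1  t=0,i=4
  ##. -> .   bit 6 = 0  t=0,i=7
  #.# -> #   bit 5 = 1  t=0,i=8
  #.. -> #   bit 4 = 1  t=0,i=0
  .## -> #   bit 3 = 1  t=0,i=3
  .#. -> #   bit 2 = 1  t=0,i=17
  ..# -> #   bit 1 = 1  t=0,i=2
  ... -> .   bit 0 = 0  t=0,i=1
  bits 10111110 = 190

190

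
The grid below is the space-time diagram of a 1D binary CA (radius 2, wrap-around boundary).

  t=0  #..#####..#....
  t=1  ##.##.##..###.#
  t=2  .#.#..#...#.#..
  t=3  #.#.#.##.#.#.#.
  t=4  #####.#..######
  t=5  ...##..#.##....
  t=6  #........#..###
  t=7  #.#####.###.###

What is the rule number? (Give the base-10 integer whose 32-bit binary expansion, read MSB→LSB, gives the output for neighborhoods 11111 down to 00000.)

1885439893

  ##### -> .   bit 31 = 0  t=0,i=5
  ####. -> #   bit 30 = 1  t=0,i=6
  ###.# -> #   bit 29 = 1  t=1,i=1
  ###.. -> #   bit 28 = 1  t=0,i=7
  ##.## -> .   bit 27 = 0  t=1,i=2
  ##.#. -> .   bit 26 = 0  t=3,i=8
  ##..# -> .   bit 25 = 0  t=0,i=8
  ##... -> .   bit 24 = 0  t=5,i=11
  #.### -> .   bit 23 = 0  t=1,i=14
  #.##. -> #   bit 22 = 1  t=1,i=3
  #.#.# -> #   bit 21 = 1  t=3,i=0
  #.#.. -> .   bit 20 = 0  t=2,i=3
  #..## -> .   bit 19 = 0  t=0,i=2
  #..#. -> .   bit 18 = 0  t=0,i=9
  #...# -> .   bit 17 = 0  t=2,i=8
  #.... -> #   bit 16 = 1  t=0,i=12
  .#### -> #   bit 15 = 1  t=0,i=4
  .###. -> .   bit 14 = 0  t=1,i=0
  .##.# -> .   bit 13 = 0  t=1,i=4
  .##.. -> .   bit 12 = 0  t=1,i=7
  .#.## -> .   bit 11 = 0  t=3,i=5
  .#.#. -> #   bit 10 = 1  t=2,i=2
  .#..# -> #   bit 9 = 1  t=0,i=1
  .#... -> #   bit 8 = 1  t=0,i=11
  ..### -> #   bit 7 = 1  t=0,i=3
  ..##. -> .   bit 6 = 0  t=5,i=3
  ..#.# -> .   bit 5 = 0  t=2,i=1
  ..#.. -> #   bit 4 = 1  t=0,i=0
  ...## -> .   bit 3 = 0  t=5,i=2
  ...#. -> #   bit 2 = 1  t=0,i=14
  ....# -> .   bit 1 = 0  t=0,i=13
  ..... -> #   bit 0 = 1  t=5,i=0
  bits 01110000011000011000011110010101 = 1885439893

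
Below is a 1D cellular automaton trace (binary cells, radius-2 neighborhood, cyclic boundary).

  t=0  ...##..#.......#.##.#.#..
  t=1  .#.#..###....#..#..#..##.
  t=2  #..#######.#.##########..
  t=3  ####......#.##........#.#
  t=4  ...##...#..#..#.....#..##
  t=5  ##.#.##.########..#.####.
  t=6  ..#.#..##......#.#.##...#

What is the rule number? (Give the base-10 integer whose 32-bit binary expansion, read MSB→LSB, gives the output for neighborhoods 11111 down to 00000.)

496913362

  nb #####: next=.  (t=2,i=5, bit31=0)
  nb ####.: next=.  (t=2,i=8, bit30=0)
  nb ###.#: next=.  (t=2,i=9, bit29=0)
  nb ###..: next=#  (t=1,i=8, bit28=1)
  nb ##.##: next=#  (t=5,i=7, bit27=1)
  nb ##.#.: next=#  (t=0,i=19, bit26=1)
  nb ##..#: next=.  (t=0,i=5, bit25=0)
  nb ##...: next=#  (t=1,i=9, bit24=1)
  nb #.###: next=#  (t=2,i=13, bit23=1)
  nb #.##.: next=.  (t=0,i=17, bit22=0)
  nb #.#.#: next=.  (t=0,i=20, bit21=0)
  nb #.#..: next=#  (t=0,i=22, bit20=1)
  nb #..##: next=#  (t=1,i=5, bit19=1)
  nb #..#.: next=#  (t=0,i=6, bit18=1)
  nb #...#: next=#  (t=4,i=1, bit17=1)
  nb #....: next=.  (t=0,i=9, bit16=0)
  nb .####: next=.  (t=2,i=4, bit15=0)
  nb .###.: next=#  (t=1,i=7, bit14=1)
  nb .##.#: next=.  (t=0,i=18, bit13=0)
  nb .##..: next=.  (t=0,i=4, bit12=0)
  nb .#.##: next=#  (t=0,i=16, bit11=1)
  nb .#.#.: next=.  (t=0,i=21, bit10=0)
  nb .#..#: next=#  (t=1,i=4, bit9=1)
  nb .#...: next=#  (t=0,i=8, bit8=1)
  nb ..###: next=#  (t=1,i=6, bit7=1)
  nb ..##.: next=#  (t=0,i=3, bit6=1)
  nb ..#.#: next=.  (t=0,i=15, bit5=0)
  nb ..#..: next=#  (t=0,i=7, bit4=1)
  nb ...##: next=.  (t=0,i=2, bit3=0)
  nb ...#.: next=.  (t=0,i=14, bit2=0)
  nb ....#: next=#  (t=0,i=1, bit1=1)
  nb .....: next=.  (t=0,i=0, bit0=0)
  bits 00011101100111100100101111010010 = 496913362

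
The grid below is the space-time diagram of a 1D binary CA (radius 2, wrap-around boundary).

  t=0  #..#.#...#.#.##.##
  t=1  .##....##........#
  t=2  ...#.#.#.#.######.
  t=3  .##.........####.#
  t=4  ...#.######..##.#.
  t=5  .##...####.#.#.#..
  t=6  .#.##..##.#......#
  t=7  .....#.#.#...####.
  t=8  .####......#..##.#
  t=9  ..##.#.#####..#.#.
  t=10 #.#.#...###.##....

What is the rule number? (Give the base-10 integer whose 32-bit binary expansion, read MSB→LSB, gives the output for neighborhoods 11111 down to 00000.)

3339108439

  #####|#  b31=1 t=2,i=13
  ####.|#  b30=1 t=2,i=15
  ###.#|.  b29=0 t=3,i=15
  ###..|.  b28=0 t=0,i=0
  ##.##|.  b27=0 t=0,i=15
  ##.#.|#  b26=1 t=3,i=16
  ##..#|#  b25=1 t=0,i=1
  ##...|#  b24=1 t=1,i=3
  #.###|.  b23=0 t=0,i=16
  #.##.|.  b22=0 t=0,i=13
  #.#.#|.  b21=0 t=0,i=11
  #.#..|.  b20=0 t=0,i=5
  #..##|.  b19=0 t=4,i=12
  #..#.|#  b18=1 t=0,i=2
  #...#|#  b17=1 t=0,i=7
  #....|.  b16=0 t=1,i=4
  .####|#  b15=1 t=2,i=12
  .###.|#  b14=1 t=0,i=17
  .##.#|.  b13=0 t=0,i=14
  .##..|.  b12=0 t=1,i=2
  .#.##|.  b11=0 t=0,i=12
  .#.#.|.  b10=0 t=0,i=4
  .#..#|.  b9=0 t=8,i=12
  .#...|.  b8=0 t=0,i=6
  ..###|.  b7=0 t=3,i=12
  ..##.|#  b6=1 t=1,i=7
  ..#.#|.  b5=0 t=0,i=3
  ..#..|#  b4=1 t=8,i=11
  ...##|.  b3=0 t=1,i=6
  ...#.|#  b2=1 t=0,i=8
  ....#|#  b1=1 t=1,i=5
  .....|#  b0=1 t=1,i=11
  bits 11000111000001101100000001010111 = 3339108439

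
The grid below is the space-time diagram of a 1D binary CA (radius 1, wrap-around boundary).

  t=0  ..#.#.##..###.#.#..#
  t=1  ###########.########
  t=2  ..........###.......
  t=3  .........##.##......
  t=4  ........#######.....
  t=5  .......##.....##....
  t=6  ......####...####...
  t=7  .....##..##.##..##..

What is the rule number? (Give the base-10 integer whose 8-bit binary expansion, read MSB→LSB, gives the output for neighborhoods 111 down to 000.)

126

  ### -> .   bit 7 = 0  t=0,i=11
  ##. -> #   bit 6 = 1  t=0,i=7
  #.# -> #   bit 5 = 1  t=0,i=3
  #.. -> #   bit 4 = 1  t=0,i=0
  .## -> #   bit 3 = 1  t=0,i=6
  .#. -> #   bit 2 = 1  t=0,i=2
  ..# -> #   bit 1 = 1  t=0,i=1
  ... -> .   bit 0 = 0  t=2,i=0
  bits 01111110 = 126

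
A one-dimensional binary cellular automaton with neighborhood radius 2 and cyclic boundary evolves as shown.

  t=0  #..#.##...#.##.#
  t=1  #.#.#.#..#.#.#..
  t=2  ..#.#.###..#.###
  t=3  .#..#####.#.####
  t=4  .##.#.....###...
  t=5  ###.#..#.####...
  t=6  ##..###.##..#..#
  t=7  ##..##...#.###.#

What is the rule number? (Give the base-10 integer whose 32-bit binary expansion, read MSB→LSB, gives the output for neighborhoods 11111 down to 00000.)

  [31] ##### => .  t=3,i=6
  [30] ####. => .  t=3,i=7
  [29] ###.# => .  t=3,i=8
  [28] ###.. => #  t=2,i=8
  [27] ##.## => .  t=0,i=14
  [26] ##.#. => .  t=3,i=0
  [25] ##..# => .  t=0,i=1
  [24] ##... => .  t=0,i=7
  [23] #.### => #  t=2,i=6
  [22] #.##. => .  t=0,i=5
  [21] #.#.# => #  t=1,i=2
  [20] #.#.. => #  t=1,i=6
  [19] #..## => .  t=3,i=3
  [18] #..#. => #  t=0,i=2
  [17] #...# => .  t=0,i=8
  [16] #.... => .  t=4,i=6
  [15] .#### => .  t=3,i=5
  [14] .###. => #  t=2,i=7
  [13] .##.# => #  t=0,i=13
  [12] .##.. => #  t=0,i=0
  [11] .#.## => #  t=0,i=4
  [10] .#.#. => .  t=1,i=1
  [9] .#..# => #  t=1,i=7
  [8] .#... => .  t=4,i=5
  [7] ..### => #  t=3,i=4
  [6] ..##. => #  t=4,i=1
  [5] ..#.# => .  t=0,i=3
  [4] ..#.. => #  t=6,i=12
  [3] ...## => #  t=4,i=0
  [2] ...#. => #  t=0,i=9
  [1] ....# => .  t=4,i=8
  [0] ..... => #  t=4,i=7
  bits 00010000101101000111101011011101 = 280263389

280263389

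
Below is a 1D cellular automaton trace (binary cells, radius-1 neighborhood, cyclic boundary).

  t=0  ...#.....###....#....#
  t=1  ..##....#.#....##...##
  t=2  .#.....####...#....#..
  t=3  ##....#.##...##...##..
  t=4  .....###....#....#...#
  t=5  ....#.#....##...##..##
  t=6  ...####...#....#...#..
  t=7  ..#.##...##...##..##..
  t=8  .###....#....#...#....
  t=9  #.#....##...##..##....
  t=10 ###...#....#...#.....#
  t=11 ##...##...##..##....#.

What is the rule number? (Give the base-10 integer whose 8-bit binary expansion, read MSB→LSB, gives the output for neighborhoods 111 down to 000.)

166

  nb ###: next=#  (t=0,i=10, bit7=1)
  nb ##.: next=.  (t=0,i=11, bit6=0)
  nb #.#: next=#  (t=1,i=9, bit5=1)
  nb #..: next=.  (t=0,i=0, bit4=0)
  nb .##: next=.  (t=0,i=9, bit3=0)
  nb .#.: next=#  (t=0,i=3, bit2=1)
  nb ..#: next=#  (t=0,i=2, bit1=1)
  nb ...: next=.  (t=0,i=1, bit0=0)
  bits 10100110 = 166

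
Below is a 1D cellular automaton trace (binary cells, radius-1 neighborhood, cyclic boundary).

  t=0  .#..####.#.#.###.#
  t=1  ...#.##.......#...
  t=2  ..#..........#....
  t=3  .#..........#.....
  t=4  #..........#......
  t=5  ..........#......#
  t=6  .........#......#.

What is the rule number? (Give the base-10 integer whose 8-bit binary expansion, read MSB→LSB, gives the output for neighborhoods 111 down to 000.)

130

  ### -> #   bit 7 = 1  t=0,i=5
  ##. -> .   bit 6 = 0  t=0,i=7
  #.# -> .   bit 5 = 0  t=0,i=0
  #.. -> .   bit 4 = 0  t=0,i=2
  .## -> .   bit 3 = 0  t=0,i=4
  .#. -> .   bit 2 = 0  t=0,i=1
  ..# -> #   bit 1 = 1  t=0,i=3
  ... -> .   bit 0 = 0  t=1,i=0
  bits 10000010 = 130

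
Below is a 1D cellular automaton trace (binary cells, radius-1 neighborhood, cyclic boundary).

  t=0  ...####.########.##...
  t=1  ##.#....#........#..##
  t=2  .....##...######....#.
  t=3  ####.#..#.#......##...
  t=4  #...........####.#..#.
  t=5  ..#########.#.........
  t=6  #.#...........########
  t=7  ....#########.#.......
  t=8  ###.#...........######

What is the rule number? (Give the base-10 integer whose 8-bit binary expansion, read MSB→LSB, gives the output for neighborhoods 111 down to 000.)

9

  [7] ### => .  t=0,i=4
  [6] ##. => .  t=0,i=6
  [5] #.# => .  t=0,i=7
  [4] #.. => .  t=0,i=19
  [3] .## => #  t=0,i=3
  [2] .#. => .  t=1,i=3
  [1] ..# => .  t=0,i=2
  [0] ... => #  t=0,i=0
  bits 00001001 = 9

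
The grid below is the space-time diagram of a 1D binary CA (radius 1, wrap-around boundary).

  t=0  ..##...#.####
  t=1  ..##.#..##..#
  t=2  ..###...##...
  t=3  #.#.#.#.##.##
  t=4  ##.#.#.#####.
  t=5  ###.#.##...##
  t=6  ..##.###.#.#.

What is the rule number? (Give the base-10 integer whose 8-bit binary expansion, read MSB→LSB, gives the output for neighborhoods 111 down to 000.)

  nb ###: next=.  (t=0,i=10, bit7=0)
  nb ##.: next=#  (t=0,i=3, bit6=1)
  nb #.#: next=#  (t=0,i=8, bit5=1)
  nb #..: next=.  (t=0,i=0, bit4=0)
  nb .##: next=#  (t=0,i=2, bit3=1)
  nb .#.: next=.  (t=0,i=7, bit2=0)
  nb ..#: next=.  (t=0,i=1, bit1=0)
  nb ...: next=#  (t=0,i=5, bit0=1)
  bits 01101001 = 105

105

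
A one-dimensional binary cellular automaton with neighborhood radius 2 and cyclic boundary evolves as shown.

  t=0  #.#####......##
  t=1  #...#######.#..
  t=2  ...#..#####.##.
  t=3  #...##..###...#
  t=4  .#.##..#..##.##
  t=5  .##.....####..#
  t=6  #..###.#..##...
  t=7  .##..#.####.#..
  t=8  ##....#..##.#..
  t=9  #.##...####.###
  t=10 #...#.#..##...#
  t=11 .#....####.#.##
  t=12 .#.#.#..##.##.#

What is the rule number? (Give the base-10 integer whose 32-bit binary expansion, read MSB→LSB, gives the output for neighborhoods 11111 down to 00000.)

4047055433

  nb #####: next=#  (t=0,i=4, bit31=1)
  nb ####.: next=#  (t=0,i=5, bit30=1)
  nb ###.#: next=#  (t=0,i=0, bit29=1)
  nb ###..: next=#  (t=0,i=6, bit28=1)
  nb ##.##: next=.  (t=0,i=1, bit27=0)
  nb ##.#.: next=.  (t=1,i=11, bit26=0)
  nb ##..#: next=.  (t=3,i=6, bit25=0)
  nb ##...: next=#  (t=0,i=7, bit24=1)
  nb #.###: next=.  (t=0,i=2, bit23=0)
  nb #.##.: next=.  (t=2,i=12, bit22=0)
  nb #.#.#: next=#  (t=4,i=1, bit21=1)
  nb #.#..: next=#  (t=1,i=12, bit20=1)
  nb #..##: next=#  (t=2,i=5, bit19=1)
  nb #..#.: next=.  (t=1,i=14, bit18=0)
  nb #...#: next=.  (t=1,i=2, bit17=0)
  nb #....: next=#  (t=0,i=8, bit16=1)
  nb .####: next=.  (t=0,i=3, bit15=0)
  nb .###.: next=.  (t=0,i=14, bit14=0)
  nb .##.#: next=#  (t=4,i=11, bit13=1)
  nb .##..: next=.  (t=2,i=13, bit12=0)
  nb .#.##: next=#  (t=4,i=2, bit11=1)
  nb .#.#.: next=.  (t=10,i=5, bit10=0)
  nb .#..#: next=#  (t=1,i=13, bit9=1)
  nb .#...: next=.  (t=1,i=1, bit8=0)
  nb ..###: next=.  (t=0,i=13, bit7=0)
  nb ..##.: next=#  (t=3,i=4, bit6=1)
  nb ..#.#: next=.  (t=5,i=14, bit5=0)
  nb ..#..: next=.  (t=1,i=0, bit4=0)
  nb ...##: next=#  (t=0,i=12, bit3=1)
  nb ...#.: next=.  (t=2,i=2, bit2=0)
  nb ....#: next=.  (t=0,i=11, bit1=0)
  nb .....: next=#  (t=0,i=9, bit0=1)
  bits 11110001001110010010101001001001 = 4047055433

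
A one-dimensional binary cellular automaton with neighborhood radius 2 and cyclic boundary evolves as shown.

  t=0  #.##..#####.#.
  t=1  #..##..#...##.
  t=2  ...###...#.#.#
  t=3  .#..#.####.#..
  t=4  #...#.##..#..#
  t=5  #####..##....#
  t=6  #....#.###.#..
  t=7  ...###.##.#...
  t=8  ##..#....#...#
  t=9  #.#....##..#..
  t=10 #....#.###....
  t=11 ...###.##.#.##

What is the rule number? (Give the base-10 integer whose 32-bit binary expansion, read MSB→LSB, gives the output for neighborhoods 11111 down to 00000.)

128110695

  ##### -> .   bit 31 = 0  t=0,i=8
  ####. -> .   bit 30 = 0  t=0,i=9
  ###.# -> .   bit 29 = 0  t=0,i=10
  ###.. -> .   bit 28 = 0  t=2,i=5
  ##.## -> .   bit 27 = 0  t=7,i=6
  ##.#. -> #   bit 26 = 1  t=0,i=11
  ##..# -> #   bit 25 = 1  t=0,i=4
  ##... -> #   bit 24 = 1  t=2,i=6
  #.### -> #   bit 23 = 1  t=3,i=6
  #.##. -> .   bit 22 = 0  t=0,i=2
  #.#.# -> #   bit 21 = 1  t=0,i=0
  #.#.. -> .   bit 20 = 0  t=1,i=0
  #..## -> .   bit 19 = 0  t=0,i=5
  #..#. -> .   bit 18 = 0  t=1,i=6
  #...# -> #   bit 17 = 1  t=1,i=9
  #.... -> .   bit 16 = 0  t=5,i=10
  .#### -> #   bit 15 = 1  t=0,i=7
  .###. -> #   bit 14 = 1  t=2,i=4
  .##.# -> .   bit 13 = 0  t=1,i=12
  .##.. -> #   bit 12 = 1  t=0,i=3
  .#.## -> .   bit 11 = 0  t=0,i=1
  .#.#. -> .   bit 10 = 0  t=0,i=13
  .#..# -> .   bit 9 = 0  t=1,i=1
  .#... -> .   bit 8 = 0  t=1,i=8
  ..### -> .   bit 7 = 0  t=0,i=6
  ..##. -> #   bit 6 = 1  t=1,i=3
  ..#.# -> #   bit 5 = 1  t=2,i=9
  ..#.. -> .   bit 4 = 0  t=1,i=7
  ...## -> .   bit 3 = 0  t=1,i=10
  ...#. -> #   bit 2 = 1  t=2,i=8
  ....# -> #   bit 1 = 1  t=5,i=11
  ..... -> #   bit 0 = 1  t=7,i=0
  bits 00000111101000101101000001100111 = 128110695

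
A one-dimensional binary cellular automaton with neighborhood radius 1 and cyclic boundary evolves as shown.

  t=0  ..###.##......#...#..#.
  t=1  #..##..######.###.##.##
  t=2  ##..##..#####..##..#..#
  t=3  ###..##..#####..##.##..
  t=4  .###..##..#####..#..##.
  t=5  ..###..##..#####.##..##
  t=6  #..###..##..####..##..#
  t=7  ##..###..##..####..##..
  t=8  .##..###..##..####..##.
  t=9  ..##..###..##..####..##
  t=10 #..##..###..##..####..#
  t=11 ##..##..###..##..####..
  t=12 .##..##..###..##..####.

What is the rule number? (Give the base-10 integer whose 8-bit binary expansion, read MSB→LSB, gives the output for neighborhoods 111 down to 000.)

213

  nb ###: next=#  (t=0,i=3, bit7=1)
  nb ##.: next=#  (t=0,i=4, bit6=1)
  nb #.#: next=.  (t=0,i=5, bit5=0)
  nb #..: next=#  (t=0,i=8, bit4=1)
  nb .##: next=.  (t=0,i=2, bit3=0)
  nb .#.: next=#  (t=0,i=14, bit2=1)
  nb ..#: next=.  (t=0,i=1, bit1=0)
  nb ...: next=#  (t=0,i=0, bit0=1)
  bits 11010101 = 213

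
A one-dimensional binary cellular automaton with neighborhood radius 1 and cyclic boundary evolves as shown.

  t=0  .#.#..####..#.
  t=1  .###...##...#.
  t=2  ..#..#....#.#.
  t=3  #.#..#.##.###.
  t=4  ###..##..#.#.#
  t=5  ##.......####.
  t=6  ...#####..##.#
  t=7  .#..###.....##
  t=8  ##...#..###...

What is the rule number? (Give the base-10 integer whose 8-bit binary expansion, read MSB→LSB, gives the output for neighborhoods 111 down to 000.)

165

  ### -> #   bit 7 = 1  t=0,i=7
  ##. -> .   bit 6 = 0  t=0,i=9
  #.# -> #   bit 5 = 1  t=0,i=2
  #.. -> .   bit 4 = 0  t=0,i=4
  .## -> .   bit 3 = 0  t=0,i=6
  .#. -> #   bit 2 = 1  t=0,i=1
  ..# -> .   bit 1 = 0  t=0,i=0
  ... -> #   bit 0 = 1  t=1,i=5
  bits 10100101 = 165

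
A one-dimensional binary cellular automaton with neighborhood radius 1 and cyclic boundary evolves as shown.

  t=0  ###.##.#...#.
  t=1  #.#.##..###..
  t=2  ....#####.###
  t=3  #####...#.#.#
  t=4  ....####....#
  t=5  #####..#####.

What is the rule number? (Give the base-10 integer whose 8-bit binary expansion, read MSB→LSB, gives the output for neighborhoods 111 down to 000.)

  ###|.  b7=0 t=0,i=1
  ##.|#  b6=1 t=0,i=2
  #.#|.  b5=0 t=0,i=3
  #..|#  b4=1 t=0,i=8
  .##|#  b3=1 t=0,i=0
  .#.|.  b2=0 t=0,i=7
  ..#|#  b1=1 t=0,i=10
  ...|#  b0=1 t=0,i=9
  bits 01011011 = 91

91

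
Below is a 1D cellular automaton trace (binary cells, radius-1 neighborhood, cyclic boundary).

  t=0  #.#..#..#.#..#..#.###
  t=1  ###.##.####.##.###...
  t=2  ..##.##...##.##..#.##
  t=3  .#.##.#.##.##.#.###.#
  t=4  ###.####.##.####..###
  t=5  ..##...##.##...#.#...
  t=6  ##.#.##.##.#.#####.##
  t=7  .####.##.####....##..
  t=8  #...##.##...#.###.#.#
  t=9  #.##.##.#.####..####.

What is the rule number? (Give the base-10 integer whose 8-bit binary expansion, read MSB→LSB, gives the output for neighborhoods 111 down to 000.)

  ### -> .   bit 7 = 0  t=0,i=19
  ##. -> #   bit 6 = 1  t=0,i=0
  #.# -> #   bit 5 = 1  t=0,i=1
  #.. -> .   bit 4 = 0  t=0,i=3
  .## -> .   bit 3 = 0  t=0,i=18
  .#. -> #   bit 2 = 1  t=0,i=2
  ..# -> #   bit 1 = 1  t=0,i=4
  ... -> #   bit 0 = 1  t=1,i=19
  bits 01100111 = 103

103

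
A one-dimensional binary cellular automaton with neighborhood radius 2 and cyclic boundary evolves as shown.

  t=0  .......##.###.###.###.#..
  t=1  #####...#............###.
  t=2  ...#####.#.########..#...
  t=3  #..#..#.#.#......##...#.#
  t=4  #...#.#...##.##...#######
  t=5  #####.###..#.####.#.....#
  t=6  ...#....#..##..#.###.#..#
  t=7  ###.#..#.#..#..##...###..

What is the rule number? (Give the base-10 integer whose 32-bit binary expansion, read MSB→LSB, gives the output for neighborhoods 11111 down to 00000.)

1431452581

  nb #####: next=.  (t=1,i=2, bit31=0)
  nb ####.: next=#  (t=1,i=3, bit30=1)
  nb ###.#: next=.  (t=0,i=12, bit29=0)
  nb ###..: next=#  (t=1,i=4, bit28=1)
  nb ##.##: next=.  (t=0,i=9, bit27=0)
  nb ##.#.: next=#  (t=0,i=21, bit26=1)
  nb ##..#: next=.  (t=2,i=19, bit25=0)
  nb ##...: next=#  (t=1,i=5, bit24=1)
  nb #.###: next=.  (t=0,i=10, bit23=0)
  nb #.##.: next=#  (t=3,i=24, bit22=1)
  nb #.#.#: next=.  (t=2,i=9, bit21=0)
  nb #.#..: next=#  (t=0,i=22, bit20=1)
  nb #..##: next=.  (t=6,i=10, bit19=0)
  nb #..#.: next=.  (t=2,i=20, bit18=0)
  nb #...#: next=#  (t=1,i=6, bit17=1)
  nb #....: next=.  (t=0,i=24, bit16=0)
  nb .####: next=.  (t=1,i=1, bit15=0)
  nb .###.: next=.  (t=0,i=11, bit14=0)
  nb .##.#: next=#  (t=0,i=8, bit13=1)
  nb .##..: next=#  (t=3,i=0, bit12=1)
  nb .#.##: next=#  (t=2,i=10, bit11=1)
  nb .#.#.: next=.  (t=3,i=7, bit10=0)
  nb .#..#: next=#  (t=3,i=4, bit9=1)
  nb .#...: next=#  (t=0,i=23, bit8=1)
  nb ..###: next=#  (t=1,i=21, bit7=1)
  nb ..##.: next=.  (t=0,i=7, bit6=0)
  nb ..#.#: next=#  (t=3,i=6, bit5=1)
  nb ..#..: next=.  (t=1,i=8, bit4=0)
  nb ...##: next=.  (t=0,i=6, bit3=0)
  nb ...#.: next=#  (t=1,i=7, bit2=1)
  nb ....#: next=.  (t=0,i=5, bit1=0)
  nb .....: next=#  (t=0,i=0, bit0=1)
  bits 01010101010100100011101110100101 = 1431452581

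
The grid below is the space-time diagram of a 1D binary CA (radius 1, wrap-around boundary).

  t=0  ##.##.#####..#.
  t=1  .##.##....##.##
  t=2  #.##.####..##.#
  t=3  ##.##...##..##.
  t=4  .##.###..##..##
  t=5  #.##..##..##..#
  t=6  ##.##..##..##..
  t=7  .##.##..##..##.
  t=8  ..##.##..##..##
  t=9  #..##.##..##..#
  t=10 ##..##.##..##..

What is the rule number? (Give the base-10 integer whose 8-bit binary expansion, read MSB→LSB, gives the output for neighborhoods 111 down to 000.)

117

  nb ###: next=.  (t=0,i=7, bit7=0)
  nb ##.: next=#  (t=0,i=1, bit6=1)
  nb #.#: next=#  (t=0,i=2, bit5=1)
  nb #..: next=#  (t=0,i=11, bit4=1)
  nb .##: next=.  (t=0,i=0, bit3=0)
  nb .#.: next=#  (t=0,i=13, bit2=1)
  nb ..#: next=.  (t=0,i=12, bit1=0)
  nb ...: next=#  (t=1,i=7, bit0=1)
  bits 01110101 = 117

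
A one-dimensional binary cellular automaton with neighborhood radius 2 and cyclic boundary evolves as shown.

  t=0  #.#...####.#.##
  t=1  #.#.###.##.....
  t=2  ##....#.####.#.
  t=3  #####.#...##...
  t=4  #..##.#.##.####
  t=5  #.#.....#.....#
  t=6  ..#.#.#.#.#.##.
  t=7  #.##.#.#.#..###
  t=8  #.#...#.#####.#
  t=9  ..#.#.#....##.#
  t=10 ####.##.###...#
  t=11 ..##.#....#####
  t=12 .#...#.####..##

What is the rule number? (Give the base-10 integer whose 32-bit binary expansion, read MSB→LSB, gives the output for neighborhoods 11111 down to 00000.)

1902057146

  nb #####: next=.  (t=3,i=2, bit31=0)
  nb ####.: next=#  (t=0,i=8, bit30=1)
  nb ###.#: next=#  (t=0,i=0, bit29=1)
  nb ###..: next=#  (t=4,i=0, bit28=1)
  nb ##.##: next=.  (t=1,i=7, bit27=0)
  nb ##.#.: next=.  (t=0,i=1, bit26=0)
  nb ##..#: next=.  (t=4,i=1, bit25=0)
  nb ##...: next=#  (t=1,i=10, bit24=1)
  nb #.###: next=.  (t=0,i=13, bit23=0)
  nb #.##.: next=#  (t=1,i=8, bit22=1)
  nb #.#.#: next=.  (t=0,i=11, bit21=0)
  nb #.#..: next=#  (t=0,i=2, bit20=1)
  nb #..##: next=#  (t=4,i=2, bit19=1)
  nb #..#.: next=#  (t=9,i=1, bit18=1)
  nb #...#: next=#  (t=0,i=4, bit17=1)
  nb #....: next=#  (t=1,i=11, bit16=1)
  nb .####: next=.  (t=0,i=7, bit15=0)
  nb .###.: next=.  (t=0,i=14, bit14=0)
  nb .##.#: next=.  (t=4,i=4, bit13=0)
  nb .##..: next=#  (t=1,i=9, bit12=1)
  nb .#.##: next=.  (t=0,i=12, bit11=0)
  nb .#.#.: next=#  (t=1,i=1, bit10=1)
  nb .#..#: next=#  (t=7,i=10, bit9=1)
  nb .#...: next=.  (t=0,i=3, bit8=0)
  nb ..###: next=#  (t=0,i=6, bit7=1)
  nb ..##.: next=.  (t=3,i=10, bit6=0)
  nb ..#.#: next=#  (t=1,i=0, bit5=1)
  nb ..#..: next=#  (t=5,i=8, bit4=1)
  nb ...##: next=#  (t=0,i=5, bit3=1)
  nb ...#.: next=.  (t=1,i=14, bit2=0)
  nb ....#: next=#  (t=1,i=13, bit1=1)
  nb .....: next=.  (t=1,i=12, bit0=0)
  bits 01110001010111110001011010111010 = 1902057146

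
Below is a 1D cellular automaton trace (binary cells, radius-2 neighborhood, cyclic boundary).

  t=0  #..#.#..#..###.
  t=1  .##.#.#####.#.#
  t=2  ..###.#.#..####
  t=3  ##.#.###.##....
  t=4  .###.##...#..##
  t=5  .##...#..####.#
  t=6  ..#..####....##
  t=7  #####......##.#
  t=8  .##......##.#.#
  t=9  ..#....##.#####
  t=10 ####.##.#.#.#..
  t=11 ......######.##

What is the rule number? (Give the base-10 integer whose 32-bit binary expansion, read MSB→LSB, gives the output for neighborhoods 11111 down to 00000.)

  ##### -> #   bit 31 = 1  t=1,i=8
  ####. -> .   bit 30 = 0  t=1,i=9
  ###.# -> .   bit 29 = 0  t=0,i=13
  ###.. -> .   bit 28 = 0  t=2,i=14
  ##.## -> .   bit 27 = 0  t=3,i=8
  ##.#. -> #   bit 26 = 1  t=0,i=14
  ##..# -> #   bit 25 = 1  t=2,i=0
  ##... -> .   bit 24 = 0  t=3,i=11
  #.### -> #   bit 23 = 1  t=1,i=6
  #.##. -> .   bit 22 = 0  t=1,i=1
  #.#.# -> #   bit 21 = 1  t=1,i=4
  #.#.. -> .   bit 20 = 0  t=0,i=0
  #..## -> #   bit 19 = 1  t=0,i=10
  #..#. -> #   bit 18 = 1  t=0,i=2
  #...# -> .   bit 17 = 0  t=4,i=8
  #.... -> .   bit 16 = 0  t=3,i=12
  .#### -> .   bit 15 = 0  t=1,i=7
  .###. -> #   bit 14 = 1  t=0,i=12
  .##.# -> #   bit 13 = 1  t=1,i=2
  .##.. -> #   bit 12 = 1  t=3,i=10
  .#.## -> .   bit 11 = 0  t=1,i=0
  .#.#. -> #   bit 10 = 1  t=0,i=4
  .#..# -> #   bit 9 = 1  t=0,i=1
  .#... -> #   bit 8 = 1  t=9,i=3
  ..### -> .   bit 7 = 0  t=0,i=11
  ..##. -> .   bit 6 = 0  t=3,i=0
  ..#.# -> .   bit 5 = 0  t=0,i=3
  ..#.. -> #   bit 4 = 1  t=0,i=8
  ...## -> #   bit 3 = 1  t=3,i=14
  ...#. -> #   bit 2 = 1  t=4,i=9
  ....# -> #   bit 1 = 1  t=3,i=13
  ..... -> .   bit 0 = 0  t=7,i=7
  bits 10000110101011000111011100011110 = 2259449630

2259449630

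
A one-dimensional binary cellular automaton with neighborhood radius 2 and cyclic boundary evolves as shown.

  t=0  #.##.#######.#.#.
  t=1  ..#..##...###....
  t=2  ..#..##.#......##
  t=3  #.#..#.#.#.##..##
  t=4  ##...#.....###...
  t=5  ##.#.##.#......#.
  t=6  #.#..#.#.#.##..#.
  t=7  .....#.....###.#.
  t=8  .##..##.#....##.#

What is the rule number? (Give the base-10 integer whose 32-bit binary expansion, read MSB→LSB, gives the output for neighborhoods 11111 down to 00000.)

1724027249

  ##### -> .   bit 31 = 0  t=0,i=7
  ####. -> #   bit 30 = 1  t=0,i=10
  ###.# -> #   bit 29 = 1  t=0,i=11
  ###.. -> .   bit 28 = 0  t=1,i=12
  ##.## -> .   bit 27 = 0  t=0,i=4
  ##.#. -> #   bit 26 = 1  t=0,i=12
  ##..# -> #   bit 25 = 1  t=2,i=0
  ##... -> .   bit 24 = 0  t=1,i=7
  #.### -> #   bit 23 = 1  t=0,i=5
  #.##. -> #   bit 22 = 1  t=0,i=2
  #.#.# -> .   bit 21 = 0  t=0,i=0
  #.#.. -> .   bit 20 = 0  t=2,i=8
  #..## -> .   bit 19 = 0  t=1,i=4
  #..#. -> .   bit 18 = 0  t=2,i=1
  #...# -> #   bit 17 = 1  t=1,i=8
  #.... -> .   bit 16 = 0  t=1,i=14
  .#### -> #   bit 15 = 1  t=0,i=6
  .###. -> .   bit 14 = 0  t=1,i=11
  .##.# -> .   bit 13 = 0  t=0,i=3
  .##.. -> #   bit 12 = 1  t=1,i=6
  .#.## -> .   bit 11 = 0  t=0,i=1
  .#.#. -> .   bit 10 = 0  t=0,i=14
  .#..# -> .   bit 9 = 0  t=1,i=3
  .#... -> #   bit 8 = 1  t=2,i=9
  ..### -> .   bit 7 = 0  t=1,i=10
  ..##. -> #   bit 6 = 1  t=1,i=5
  ..#.# -> #   bit 5 = 1  t=3,i=5
  ..#.. -> #   bit 4 = 1  t=1,i=2
  ...## -> .   bit 3 = 0  t=1,i=9
  ...#. -> .   bit 2 = 0  t=1,i=1
  ....# -> .   bit 1 = 0  t=1,i=0
  ..... -> #   bit 0 = 1  t=1,i=15
  bits 01100110110000101001000101110001 = 1724027249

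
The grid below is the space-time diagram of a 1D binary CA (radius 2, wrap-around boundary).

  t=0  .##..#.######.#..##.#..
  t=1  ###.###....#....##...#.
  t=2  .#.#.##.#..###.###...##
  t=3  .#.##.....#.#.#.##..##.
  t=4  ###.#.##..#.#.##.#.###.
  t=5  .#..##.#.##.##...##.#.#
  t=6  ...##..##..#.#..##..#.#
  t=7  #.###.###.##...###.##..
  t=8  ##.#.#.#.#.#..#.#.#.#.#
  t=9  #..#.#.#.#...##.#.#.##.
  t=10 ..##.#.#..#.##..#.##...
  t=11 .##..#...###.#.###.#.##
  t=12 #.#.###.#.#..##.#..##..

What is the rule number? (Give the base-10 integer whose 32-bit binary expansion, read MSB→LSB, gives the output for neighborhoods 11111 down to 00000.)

  ##### -> .   bit 31 = 0  t=0,i=9
  ####. -> #   bit 30 = 1  t=0,i=11
  ###.# -> .   bit 29 = 0  t=0,i=12
  ###.. -> #   bit 28 = 1  t=1,i=6
  ##.## -> #   bit 27 = 1  t=1,i=3
  ##.#. -> .   bit 26 = 0  t=0,i=13
  ##..# -> .   bit 25 = 0  t=0,i=3
  ##... -> .   bit 24 = 0  t=1,i=7
  #.### -> .   bit 23 = 0  t=0,i=7
  #.##. -> .   bit 22 = 0  t=2,i=5
  #.#.# -> #   bit 21 = 1  t=2,i=1
  #.#.. -> .   bit 20 = 0  t=0,i=14
  #..## -> #   bit 19 = 1  t=0,i=16
  #..#. -> #   bit 18 = 1  t=0,i=4
  #...# -> .   bit 17 = 0  t=0,i=22
  #.... -> #   bit 16 = 1  t=1,i=8
  .#### -> .   bit 15 = 0  t=0,i=8
  .###. -> #   bit 14 = 1  t=1,i=1
  .##.# -> .   bit 13 = 0  t=0,i=18
  .##.. -> #   bit 12 = 1  t=0,i=2
  .#.## -> #   bit 11 = 1  t=0,i=6
  .#.#. -> .   bit 10 = 0  t=2,i=2
  .#..# -> .   bit 9 = 0  t=0,i=15
  .#... -> #   bit 8 = 1  t=0,i=21
  ..### -> .   bit 7 = 0  t=2,i=11
  ..##. -> #   bit 6 = 1  t=0,i=1
  ..#.# -> #   bit 5 = 1  t=0,i=5
  ..#.. -> #   bit 4 = 1  t=1,i=11
  ...## -> #   bit 3 = 1  t=0,i=0
  ...#. -> .   bit 2 = 0  t=1,i=10
  ....# -> .   bit 1 = 0  t=1,i=9
  ..... -> #   bit 0 = 1  t=3,i=7
  bits 01011000001011010101100101111001 = 1479367033

1479367033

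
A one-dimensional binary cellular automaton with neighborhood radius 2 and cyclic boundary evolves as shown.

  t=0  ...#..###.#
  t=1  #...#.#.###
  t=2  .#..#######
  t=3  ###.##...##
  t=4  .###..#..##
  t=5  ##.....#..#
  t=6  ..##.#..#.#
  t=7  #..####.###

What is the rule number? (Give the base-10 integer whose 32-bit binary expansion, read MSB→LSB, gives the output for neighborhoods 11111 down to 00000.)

  ##### -> .   bit 31 = 0  t=2,i=6
  ####. -> #   bit 30 = 1  t=1,i=10
  ###.# -> #   bit 29 = 1  t=0,i=8
  ###.. -> .   bit 28 = 0  t=1,i=0
  ##.## -> #   bit 27 = 1  t=3,i=3
  ##.#. -> #   bit 26 = 1  t=0,i=9
  ##..# -> .   bit 25 = 0  t=4,i=4
  ##... -> #   bit 24 = 1  t=1,i=1
  #.### -> #   bit 23 = 1  t=1,i=8
  #.##. -> .   bit 22 = 0  t=3,i=4
  #.#.# -> #   bit 21 = 1  t=1,i=6
  #.#.. -> #   bit 20 = 1  t=0,i=10
  #..## -> .   bit 19 = 0  t=0,i=5
  #..#. -> .   bit 18 = 0  t=4,i=5
  #...# -> .   bit 17 = 0  t=0,i=1
  #.... -> #   bit 16 = 1  t=5,i=3
  .#### -> #   bit 15 = 1  t=1,i=9
  .###. -> .   bit 14 = 0  t=0,i=7
  .##.# -> #   bit 13 = 1  t=4,i=10
  .##.. -> .   bit 12 = 0  t=3,i=5
  .#.## -> #   bit 11 = 1  t=1,i=7
  .#.#. -> #   bit 10 = 1  t=1,i=5
  .#..# -> #   bit 9 = 1  t=0,i=4
  .#... -> #   bit 8 = 1  t=0,i=0
  ..### -> #   bit 7 = 1  t=0,i=6
  ..##. -> .   bit 6 = 0  t=4,i=9
  ..#.# -> #   bit 5 = 1  t=1,i=4
  ..#.. -> .   bit 4 = 0  t=0,i=3
  ...## -> .   bit 3 = 0  t=3,i=8
  ...#. -> .   bit 2 = 0  t=0,i=2
  ....# -> #   bit 1 = 1  t=5,i=5
  ..... -> .   bit 0 = 0  t=5,i=4
  bits 01101101101100011010111110100010 = 1840361378

1840361378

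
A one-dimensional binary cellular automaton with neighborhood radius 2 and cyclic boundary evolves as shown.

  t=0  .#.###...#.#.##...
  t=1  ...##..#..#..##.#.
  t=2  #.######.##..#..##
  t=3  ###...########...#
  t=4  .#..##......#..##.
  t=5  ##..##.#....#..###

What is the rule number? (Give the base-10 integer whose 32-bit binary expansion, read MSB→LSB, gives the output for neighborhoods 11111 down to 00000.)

  #####|.  b31=0 t=2,i=4
  ####.|#  b30=1 t=2,i=6
  ###.#|#  b29=1 t=2,i=0
  ###..|.  b28=0 t=0,i=5
  ##.##|#  b27=1 t=2,i=1
  ##.#.|.  b26=0 t=1,i=15
  ##..#|#  b25=1 t=1,i=5
  ##...|.  b24=0 t=0,i=6
  #.###|#  b23=1 t=0,i=3
  #.##.|#  b22=1 t=0,i=13
  #.#.#|.  b21=0 t=0,i=11
  #.#..|#  b20=1 t=1,i=16
  #..##|.  b19=0 t=1,i=12
  #..#.|#  b18=1 t=1,i=6
  #...#|#  b17=1 t=0,i=7
  #....|#  b16=1 t=0,i=16
  .####|.  b15=0 t=2,i=3
  .###.|#  b14=1 t=0,i=4
  .##.#|.  b13=0 t=1,i=14
  .##..|#  b12=1 t=0,i=14
  .#.##|.  b11=0 t=0,i=2
  .#.#.|#  b10=1 t=0,i=10
  .#..#|.  b9=0 t=1,i=8
  .#...|#  b8=1 t=1,i=17
  ..###|.  b7=0 t=2,i=16
  ..##.|#  b6=1 t=1,i=3
  ..#.#|.  b5=0 t=0,i=1
  ..#..|#  b4=1 t=1,i=7
  ...##|#  b3=1 t=1,i=2
  ...#.|.  b2=0 t=0,i=0
  ....#|.  b1=0 t=0,i=17
  .....|.  b0=0 t=4,i=8
  bits 01101010110101110101010101011000 = 1792496984

1792496984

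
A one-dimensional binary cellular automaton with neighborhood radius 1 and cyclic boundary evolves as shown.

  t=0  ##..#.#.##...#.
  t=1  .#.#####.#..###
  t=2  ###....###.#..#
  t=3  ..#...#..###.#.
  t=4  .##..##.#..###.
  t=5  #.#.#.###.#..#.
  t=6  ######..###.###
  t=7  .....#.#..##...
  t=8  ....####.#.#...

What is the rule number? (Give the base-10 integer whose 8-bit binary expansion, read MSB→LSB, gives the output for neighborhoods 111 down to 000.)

102

  [7] ### => .  t=1,i=4
  [6] ##. => #  t=0,i=1
  [5] #.# => #  t=0,i=5
  [4] #.. => .  t=0,i=2
  [3] .## => .  t=0,i=0
  [2] .#. => #  t=0,i=4
  [1] ..# => #  t=0,i=3
  [0] ... => .  t=0,i=11
  bits 01100110 = 102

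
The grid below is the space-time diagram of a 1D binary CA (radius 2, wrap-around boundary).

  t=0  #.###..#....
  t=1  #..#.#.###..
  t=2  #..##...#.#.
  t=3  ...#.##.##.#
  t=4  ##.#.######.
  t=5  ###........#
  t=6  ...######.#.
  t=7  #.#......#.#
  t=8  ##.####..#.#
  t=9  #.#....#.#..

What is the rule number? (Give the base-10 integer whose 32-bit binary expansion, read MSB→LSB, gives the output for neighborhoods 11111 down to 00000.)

256075129

  [31] ##### => .  t=4,i=7
  [30] ####. => .  t=4,i=9
  [29] ###.# => .  t=4,i=10
  [28] ###.. => .  t=0,i=4
  [27] ##.## => #  t=3,i=7
  [26] ##.#. => #  t=3,i=10
  [25] ##..# => #  t=0,i=5
  [24] ##... => #  t=2,i=5
  [23] #.### => .  t=0,i=2
  [22] #.##. => #  t=3,i=5
  [21] #.#.# => .  t=1,i=5
  [20] #.#.. => .  t=2,i=0
  [19] #..## => .  t=2,i=2
  [18] #..#. => .  t=0,i=6
  [17] #...# => #  t=2,i=6
  [16] #.... => #  t=0,i=9
  [15] .#### => .  t=4,i=6
  [14] .###. => #  t=0,i=3
  [13] .##.# => #  t=3,i=6
  [12] .##.. => .  t=2,i=4
  [11] .#.## => .  t=0,i=1
  [10] .#.#. => #  t=1,i=4
  [9] .#..# => .  t=1,i=1
  [8] .#... => #  t=0,i=8
  [7] ..### => .  t=5,i=11
  [6] ..##. => #  t=2,i=3
  [5] ..#.# => #  t=0,i=0
  [4] ..#.. => #  t=0,i=7
  [3] ...## => #  t=5,i=10
  [2] ...#. => .  t=0,i=11
  [1] ....# => .  t=0,i=10
  [0] ..... => #  t=5,i=5
  bits 00001111010000110110010101111001 = 256075129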